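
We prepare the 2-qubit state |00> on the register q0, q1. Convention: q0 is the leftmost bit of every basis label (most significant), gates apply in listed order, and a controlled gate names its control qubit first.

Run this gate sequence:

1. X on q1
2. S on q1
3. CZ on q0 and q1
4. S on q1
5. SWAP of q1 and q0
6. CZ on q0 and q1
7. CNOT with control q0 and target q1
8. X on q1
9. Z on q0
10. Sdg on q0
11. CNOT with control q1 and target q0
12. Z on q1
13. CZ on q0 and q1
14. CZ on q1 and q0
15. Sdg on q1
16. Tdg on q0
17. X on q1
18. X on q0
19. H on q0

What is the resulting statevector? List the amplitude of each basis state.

After the circuit, the state carries amplitude 0 on |00>, -sqrt(2)*exp(I*pi/4)/2 on |01>, 0 on |10>, -sqrt(2)*exp(I*pi/4)/2 on |11>.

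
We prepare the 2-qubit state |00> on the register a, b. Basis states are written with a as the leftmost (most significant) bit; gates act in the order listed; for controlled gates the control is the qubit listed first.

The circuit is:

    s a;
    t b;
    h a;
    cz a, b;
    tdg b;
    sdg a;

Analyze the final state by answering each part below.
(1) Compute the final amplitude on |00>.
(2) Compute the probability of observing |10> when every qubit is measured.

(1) The amplitude on |00> is sqrt(2)/2.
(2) Outcome |10> occurs with probability 1/2.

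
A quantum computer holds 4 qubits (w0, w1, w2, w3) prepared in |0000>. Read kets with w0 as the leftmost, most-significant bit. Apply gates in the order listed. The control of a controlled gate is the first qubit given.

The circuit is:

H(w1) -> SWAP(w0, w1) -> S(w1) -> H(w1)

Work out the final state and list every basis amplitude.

The resulting statevector has amplitude 1/2 on |0000>, 1/2 on |0100>, 1/2 on |1000>, 1/2 on |1100>, and 0 on every other basis state.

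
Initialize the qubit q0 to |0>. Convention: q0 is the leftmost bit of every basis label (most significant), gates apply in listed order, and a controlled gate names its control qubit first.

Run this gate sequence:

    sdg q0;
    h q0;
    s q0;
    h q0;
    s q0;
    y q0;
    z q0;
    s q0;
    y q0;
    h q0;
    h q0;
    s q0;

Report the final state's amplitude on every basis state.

The resulting statevector has amplitude 1/2 - I/2 on |0>, -1/2 + I/2 on |1>.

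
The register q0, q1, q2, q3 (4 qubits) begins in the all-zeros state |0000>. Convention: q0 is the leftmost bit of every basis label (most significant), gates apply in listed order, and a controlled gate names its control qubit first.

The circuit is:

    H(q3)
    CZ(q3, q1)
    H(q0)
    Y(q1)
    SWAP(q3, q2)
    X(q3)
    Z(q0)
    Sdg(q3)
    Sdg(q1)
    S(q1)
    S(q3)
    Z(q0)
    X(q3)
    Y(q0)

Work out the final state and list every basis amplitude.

The resulting statevector has amplitude 1/2 on |0100>, 1/2 on |0110>, -1/2 on |1100>, -1/2 on |1110>, and 0 on every other basis state.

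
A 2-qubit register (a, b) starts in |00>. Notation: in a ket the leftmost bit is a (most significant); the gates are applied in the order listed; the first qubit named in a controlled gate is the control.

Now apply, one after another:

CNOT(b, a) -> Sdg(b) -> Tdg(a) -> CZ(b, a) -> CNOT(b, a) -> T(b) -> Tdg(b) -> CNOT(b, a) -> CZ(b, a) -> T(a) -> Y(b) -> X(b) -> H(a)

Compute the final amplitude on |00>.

|00> carries amplitude sqrt(2)*I/2 in the final state. Key observation: the block from step 3 through step 10 cancels to the identity and can be dropped.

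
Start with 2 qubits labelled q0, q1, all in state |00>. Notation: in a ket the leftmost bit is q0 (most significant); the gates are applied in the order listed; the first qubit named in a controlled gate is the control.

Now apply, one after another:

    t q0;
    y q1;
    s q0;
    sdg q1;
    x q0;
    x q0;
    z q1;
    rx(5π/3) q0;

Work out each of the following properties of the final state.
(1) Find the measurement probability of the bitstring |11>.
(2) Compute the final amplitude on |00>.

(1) Outcome |11> occurs with probability 1/4. Key observation: the block from step 5 through step 6 cancels to the identity and can be dropped.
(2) The amplitude on |00> is 0.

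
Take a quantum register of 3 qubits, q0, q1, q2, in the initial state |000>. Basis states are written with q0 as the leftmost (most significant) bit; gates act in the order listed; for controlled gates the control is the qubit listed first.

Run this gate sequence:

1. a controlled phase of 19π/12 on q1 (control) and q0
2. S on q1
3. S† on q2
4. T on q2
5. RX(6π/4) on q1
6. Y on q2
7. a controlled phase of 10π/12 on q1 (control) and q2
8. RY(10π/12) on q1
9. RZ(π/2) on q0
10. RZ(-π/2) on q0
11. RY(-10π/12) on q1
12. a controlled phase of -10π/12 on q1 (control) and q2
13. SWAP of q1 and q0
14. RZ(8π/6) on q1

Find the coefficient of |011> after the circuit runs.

|011> carries amplitude 0 in the final state. Key observation: the block from step 7 through step 12 cancels to the identity and can be dropped.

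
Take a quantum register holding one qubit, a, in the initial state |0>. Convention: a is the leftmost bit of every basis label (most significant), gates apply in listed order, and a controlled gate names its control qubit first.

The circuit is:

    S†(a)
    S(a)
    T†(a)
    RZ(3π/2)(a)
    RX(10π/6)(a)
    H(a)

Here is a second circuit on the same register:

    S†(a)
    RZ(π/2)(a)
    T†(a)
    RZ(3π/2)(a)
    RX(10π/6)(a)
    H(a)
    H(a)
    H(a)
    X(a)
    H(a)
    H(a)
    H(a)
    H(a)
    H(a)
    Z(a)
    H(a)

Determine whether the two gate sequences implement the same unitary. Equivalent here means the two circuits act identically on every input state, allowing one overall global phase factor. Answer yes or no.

Yes: on every input state the two circuits agree up to one overall phase factor.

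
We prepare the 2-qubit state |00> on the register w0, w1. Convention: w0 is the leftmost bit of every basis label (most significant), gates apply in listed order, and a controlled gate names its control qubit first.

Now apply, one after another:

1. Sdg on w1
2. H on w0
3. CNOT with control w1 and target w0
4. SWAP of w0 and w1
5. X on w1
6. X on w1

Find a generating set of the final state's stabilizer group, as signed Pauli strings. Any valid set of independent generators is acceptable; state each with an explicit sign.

The stabilizer group can be generated by +IX, +ZI, among other valid generating sets. Key observation: the block from step 5 through step 6 cancels to the identity and can be dropped.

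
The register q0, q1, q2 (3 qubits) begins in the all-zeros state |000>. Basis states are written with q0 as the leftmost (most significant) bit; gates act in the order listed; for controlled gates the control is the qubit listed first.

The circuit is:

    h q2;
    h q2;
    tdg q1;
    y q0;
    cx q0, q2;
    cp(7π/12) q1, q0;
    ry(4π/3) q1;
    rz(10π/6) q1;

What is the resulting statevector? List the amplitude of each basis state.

After the circuit, the state carries amplitude exp(2*I*pi/3)/2 on |101>, -sqrt(3)*exp(I*pi/3)/2 on |111>, and 0 on every other basis state. Key observation: the block from step 1 through step 2 cancels to the identity and can be dropped.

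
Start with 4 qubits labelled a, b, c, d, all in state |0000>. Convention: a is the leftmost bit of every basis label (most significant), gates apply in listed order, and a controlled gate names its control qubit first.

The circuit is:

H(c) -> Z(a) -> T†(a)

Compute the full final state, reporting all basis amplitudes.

After the circuit, the state carries amplitude sqrt(2)/2 on |0000>, sqrt(2)/2 on |0010>, and 0 on every other basis state.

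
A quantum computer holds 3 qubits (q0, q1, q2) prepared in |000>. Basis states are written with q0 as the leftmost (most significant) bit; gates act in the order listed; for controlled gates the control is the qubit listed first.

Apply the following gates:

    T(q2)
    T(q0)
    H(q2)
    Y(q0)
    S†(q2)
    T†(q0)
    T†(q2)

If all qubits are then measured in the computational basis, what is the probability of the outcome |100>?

A full measurement returns |100> with probability 1/2.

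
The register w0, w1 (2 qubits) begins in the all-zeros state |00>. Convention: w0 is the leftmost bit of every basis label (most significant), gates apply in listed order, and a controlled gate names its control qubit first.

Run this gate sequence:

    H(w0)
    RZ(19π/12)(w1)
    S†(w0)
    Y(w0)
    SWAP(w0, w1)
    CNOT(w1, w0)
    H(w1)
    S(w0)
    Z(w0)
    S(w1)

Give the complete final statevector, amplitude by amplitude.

After the circuit, the state carries amplitude exp(5*I*pi/24)/2 on |00>, exp(17*I*pi/24)/2 on |01>, -exp(5*I*pi/24)/2 on |10>, exp(17*I*pi/24)/2 on |11>.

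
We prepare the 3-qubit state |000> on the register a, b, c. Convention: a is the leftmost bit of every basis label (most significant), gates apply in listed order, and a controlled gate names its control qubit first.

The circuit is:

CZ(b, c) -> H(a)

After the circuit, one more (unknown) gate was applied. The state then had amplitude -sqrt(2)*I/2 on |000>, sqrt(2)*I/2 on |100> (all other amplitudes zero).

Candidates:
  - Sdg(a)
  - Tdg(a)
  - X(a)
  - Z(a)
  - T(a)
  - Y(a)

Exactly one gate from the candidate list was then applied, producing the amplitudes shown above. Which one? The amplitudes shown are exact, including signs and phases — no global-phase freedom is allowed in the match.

The applied gate was Y(a).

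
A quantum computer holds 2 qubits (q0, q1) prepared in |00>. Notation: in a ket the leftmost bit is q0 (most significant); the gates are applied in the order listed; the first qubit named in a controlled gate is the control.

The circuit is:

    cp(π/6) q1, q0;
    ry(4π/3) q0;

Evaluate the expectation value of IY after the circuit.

The expectation value of IY is 0.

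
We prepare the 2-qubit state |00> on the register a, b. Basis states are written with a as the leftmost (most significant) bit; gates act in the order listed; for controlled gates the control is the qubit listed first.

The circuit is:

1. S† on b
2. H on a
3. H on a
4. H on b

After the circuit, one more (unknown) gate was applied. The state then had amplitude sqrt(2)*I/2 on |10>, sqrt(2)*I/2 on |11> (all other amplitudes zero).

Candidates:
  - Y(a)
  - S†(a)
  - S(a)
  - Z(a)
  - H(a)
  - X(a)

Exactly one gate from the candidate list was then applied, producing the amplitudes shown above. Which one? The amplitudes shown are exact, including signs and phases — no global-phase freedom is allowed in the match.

The unique candidate consistent with the amplitudes is Y(a). Key observation: the block from step 2 through step 3 cancels to the identity and can be dropped.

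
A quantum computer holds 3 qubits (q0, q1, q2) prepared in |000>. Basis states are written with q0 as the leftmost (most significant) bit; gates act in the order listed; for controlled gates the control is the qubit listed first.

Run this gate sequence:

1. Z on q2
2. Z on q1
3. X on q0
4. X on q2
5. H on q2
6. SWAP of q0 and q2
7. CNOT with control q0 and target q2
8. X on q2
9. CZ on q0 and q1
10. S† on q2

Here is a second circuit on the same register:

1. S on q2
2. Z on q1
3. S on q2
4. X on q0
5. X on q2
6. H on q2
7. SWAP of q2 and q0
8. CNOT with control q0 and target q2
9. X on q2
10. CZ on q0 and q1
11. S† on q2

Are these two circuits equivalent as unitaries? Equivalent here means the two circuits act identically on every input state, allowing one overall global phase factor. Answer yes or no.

Yes — the two circuits implement the same unitary up to a global phase.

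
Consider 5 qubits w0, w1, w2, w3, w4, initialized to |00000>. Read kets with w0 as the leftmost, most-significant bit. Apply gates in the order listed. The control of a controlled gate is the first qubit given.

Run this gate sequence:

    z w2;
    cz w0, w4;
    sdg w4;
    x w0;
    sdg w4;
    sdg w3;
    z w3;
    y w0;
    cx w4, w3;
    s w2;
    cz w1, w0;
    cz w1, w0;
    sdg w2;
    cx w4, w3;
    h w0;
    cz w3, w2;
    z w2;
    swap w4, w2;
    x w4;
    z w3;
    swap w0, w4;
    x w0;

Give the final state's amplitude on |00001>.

The final state's coefficient on |00001> equals -sqrt(2)*I/2. Key observation: the block from step 9 through step 14 cancels to the identity and can be dropped.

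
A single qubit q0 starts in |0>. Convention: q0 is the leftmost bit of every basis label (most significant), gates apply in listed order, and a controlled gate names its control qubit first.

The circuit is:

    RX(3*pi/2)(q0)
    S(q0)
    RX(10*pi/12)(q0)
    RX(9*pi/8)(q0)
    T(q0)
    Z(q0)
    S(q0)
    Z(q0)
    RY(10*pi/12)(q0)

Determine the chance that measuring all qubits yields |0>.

Outcome |0> occurs with probability 1/2 - sqrt(2)/8.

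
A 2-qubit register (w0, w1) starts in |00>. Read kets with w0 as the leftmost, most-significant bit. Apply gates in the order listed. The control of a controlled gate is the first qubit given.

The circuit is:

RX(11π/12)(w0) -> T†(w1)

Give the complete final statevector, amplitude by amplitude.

After the circuit, the state carries amplitude -sqrt(6 - 3*sqrt(2))/4 + sqrt(sqrt(2) + 2)/4 on |00>, 0 on |01>, -I*sqrt(3*sqrt(2) + 6)/4 - I*sqrt(2 - sqrt(2))/4 on |10>, 0 on |11>.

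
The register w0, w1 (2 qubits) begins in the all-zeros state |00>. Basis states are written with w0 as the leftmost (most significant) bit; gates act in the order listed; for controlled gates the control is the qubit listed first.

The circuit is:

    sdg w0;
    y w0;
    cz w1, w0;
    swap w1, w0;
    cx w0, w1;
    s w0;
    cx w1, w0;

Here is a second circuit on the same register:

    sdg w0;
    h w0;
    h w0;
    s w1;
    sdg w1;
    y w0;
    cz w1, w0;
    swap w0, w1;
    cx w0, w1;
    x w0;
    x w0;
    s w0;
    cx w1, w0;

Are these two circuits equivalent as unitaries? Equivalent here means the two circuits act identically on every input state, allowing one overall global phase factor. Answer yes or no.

Yes: on every input state the two circuits agree up to one overall phase factor.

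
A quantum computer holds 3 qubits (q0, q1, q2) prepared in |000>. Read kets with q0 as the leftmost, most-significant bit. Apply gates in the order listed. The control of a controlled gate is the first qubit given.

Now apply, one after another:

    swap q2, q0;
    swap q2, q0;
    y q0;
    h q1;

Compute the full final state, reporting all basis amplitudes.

After the circuit, the state carries amplitude sqrt(2)*I/2 on |100>, sqrt(2)*I/2 on |110>, and 0 on every other basis state.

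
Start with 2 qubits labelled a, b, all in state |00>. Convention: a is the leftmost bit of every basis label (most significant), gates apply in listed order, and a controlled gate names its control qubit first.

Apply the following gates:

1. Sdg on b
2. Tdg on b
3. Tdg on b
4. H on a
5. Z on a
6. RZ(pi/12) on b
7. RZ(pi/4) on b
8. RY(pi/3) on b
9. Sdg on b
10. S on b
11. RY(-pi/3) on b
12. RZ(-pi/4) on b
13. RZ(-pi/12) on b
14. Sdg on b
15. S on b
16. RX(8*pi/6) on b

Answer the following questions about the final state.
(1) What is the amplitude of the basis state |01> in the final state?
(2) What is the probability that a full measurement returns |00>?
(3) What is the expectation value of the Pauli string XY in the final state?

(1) The amplitude on |01> is -sqrt(6)*I/4. Key observation: steps 6-13 multiply out to the identity, so the circuit reduces to the remaining gates.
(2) A full measurement returns |00> with probability 1/8.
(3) In the final state, XY has expectation -sqrt(3)/2.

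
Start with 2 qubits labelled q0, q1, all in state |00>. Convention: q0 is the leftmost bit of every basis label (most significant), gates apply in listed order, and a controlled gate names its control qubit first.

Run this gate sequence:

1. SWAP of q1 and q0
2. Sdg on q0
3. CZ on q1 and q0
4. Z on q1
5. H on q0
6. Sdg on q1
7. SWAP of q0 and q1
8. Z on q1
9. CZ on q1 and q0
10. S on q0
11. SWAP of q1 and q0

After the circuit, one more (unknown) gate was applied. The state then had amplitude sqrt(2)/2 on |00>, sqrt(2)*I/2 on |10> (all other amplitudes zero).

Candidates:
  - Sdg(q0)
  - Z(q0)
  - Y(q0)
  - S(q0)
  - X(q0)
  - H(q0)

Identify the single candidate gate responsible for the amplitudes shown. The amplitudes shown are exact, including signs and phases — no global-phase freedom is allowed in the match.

The applied gate was Sdg(q0).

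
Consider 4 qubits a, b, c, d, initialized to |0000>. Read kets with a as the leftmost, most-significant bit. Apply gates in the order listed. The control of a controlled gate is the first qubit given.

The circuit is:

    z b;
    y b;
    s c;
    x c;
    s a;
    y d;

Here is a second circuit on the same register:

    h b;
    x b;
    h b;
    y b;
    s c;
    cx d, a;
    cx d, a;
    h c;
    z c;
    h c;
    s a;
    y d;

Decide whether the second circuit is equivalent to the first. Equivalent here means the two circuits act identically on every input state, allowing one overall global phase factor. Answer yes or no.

Yes, they are equivalent — the unitaries differ by at most a global phase.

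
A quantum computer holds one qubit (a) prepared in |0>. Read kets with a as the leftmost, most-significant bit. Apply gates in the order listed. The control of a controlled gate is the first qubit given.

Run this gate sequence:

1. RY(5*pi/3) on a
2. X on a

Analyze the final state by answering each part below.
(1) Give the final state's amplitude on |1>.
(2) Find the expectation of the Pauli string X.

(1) The amplitude on |1> is -sqrt(3)/2.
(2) The observable X averages to -sqrt(3)/2.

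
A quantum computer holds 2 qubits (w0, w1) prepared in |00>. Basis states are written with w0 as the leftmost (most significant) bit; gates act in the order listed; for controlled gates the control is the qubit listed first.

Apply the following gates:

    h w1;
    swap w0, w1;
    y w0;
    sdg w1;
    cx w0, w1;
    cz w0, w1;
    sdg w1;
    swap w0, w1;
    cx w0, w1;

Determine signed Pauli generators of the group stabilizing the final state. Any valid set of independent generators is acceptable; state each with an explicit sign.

The stabilizer group can be generated by -YI, +IZ, among other valid generating sets.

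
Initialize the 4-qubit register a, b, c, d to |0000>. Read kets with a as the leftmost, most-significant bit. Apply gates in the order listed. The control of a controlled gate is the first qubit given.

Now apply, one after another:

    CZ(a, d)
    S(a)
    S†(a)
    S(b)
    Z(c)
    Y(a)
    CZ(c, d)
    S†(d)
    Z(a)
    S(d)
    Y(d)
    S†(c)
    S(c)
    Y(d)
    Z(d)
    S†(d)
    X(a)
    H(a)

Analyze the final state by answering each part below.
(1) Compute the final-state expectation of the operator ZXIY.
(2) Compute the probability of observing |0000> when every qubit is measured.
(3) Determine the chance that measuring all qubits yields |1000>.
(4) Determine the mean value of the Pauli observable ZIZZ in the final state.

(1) The expectation value of ZXIY is 0. Key observation: the block from step 11 through step 14 cancels to the identity and can be dropped.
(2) Outcome |0000> occurs with probability 1/2.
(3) Outcome |1000> occurs with probability 1/2.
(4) The observable ZIZZ averages to 0.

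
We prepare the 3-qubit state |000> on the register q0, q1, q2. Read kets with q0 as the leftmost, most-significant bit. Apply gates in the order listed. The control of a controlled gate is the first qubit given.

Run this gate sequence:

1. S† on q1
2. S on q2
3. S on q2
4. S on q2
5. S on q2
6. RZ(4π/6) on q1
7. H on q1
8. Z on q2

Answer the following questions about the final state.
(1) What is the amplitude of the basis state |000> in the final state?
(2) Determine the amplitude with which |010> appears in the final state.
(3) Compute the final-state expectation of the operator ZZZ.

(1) |000> carries amplitude -sqrt(2)*exp(2*I*pi/3)/2 in the final state. Key observation: gates 2-5 undo each other exactly, leaving only the rest of the circuit to track.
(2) The final state's coefficient on |010> equals -sqrt(2)*exp(2*I*pi/3)/2.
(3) In the final state, ZZZ has expectation 0.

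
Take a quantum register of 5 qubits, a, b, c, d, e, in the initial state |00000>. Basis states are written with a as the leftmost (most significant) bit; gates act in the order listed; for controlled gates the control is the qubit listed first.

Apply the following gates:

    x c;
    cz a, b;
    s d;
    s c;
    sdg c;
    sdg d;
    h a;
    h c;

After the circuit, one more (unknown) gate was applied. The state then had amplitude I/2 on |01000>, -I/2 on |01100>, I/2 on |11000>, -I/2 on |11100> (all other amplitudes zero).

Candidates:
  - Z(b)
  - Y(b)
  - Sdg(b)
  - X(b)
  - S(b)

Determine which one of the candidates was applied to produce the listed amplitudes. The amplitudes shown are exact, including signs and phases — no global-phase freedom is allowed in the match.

The applied gate was Y(b). Key observation: the block from step 3 through step 6 cancels to the identity and can be dropped.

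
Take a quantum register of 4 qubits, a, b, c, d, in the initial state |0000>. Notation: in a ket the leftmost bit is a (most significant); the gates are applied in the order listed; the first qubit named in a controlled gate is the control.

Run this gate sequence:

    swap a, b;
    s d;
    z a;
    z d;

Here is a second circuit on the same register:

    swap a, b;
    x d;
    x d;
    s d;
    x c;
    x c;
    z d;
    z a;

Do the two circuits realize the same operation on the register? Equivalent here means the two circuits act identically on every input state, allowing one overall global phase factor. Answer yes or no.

Yes — the two circuits implement the same unitary up to a global phase.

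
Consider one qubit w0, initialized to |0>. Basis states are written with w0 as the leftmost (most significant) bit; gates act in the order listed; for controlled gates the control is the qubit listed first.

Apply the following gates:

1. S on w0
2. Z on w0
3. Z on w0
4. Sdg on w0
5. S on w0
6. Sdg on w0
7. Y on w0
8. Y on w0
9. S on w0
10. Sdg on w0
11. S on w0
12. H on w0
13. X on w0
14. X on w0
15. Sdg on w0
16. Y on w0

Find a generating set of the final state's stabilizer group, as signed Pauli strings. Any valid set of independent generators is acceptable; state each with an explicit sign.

The final state is stabilized by the group generated by -Y; other independent generating sets are equally valid.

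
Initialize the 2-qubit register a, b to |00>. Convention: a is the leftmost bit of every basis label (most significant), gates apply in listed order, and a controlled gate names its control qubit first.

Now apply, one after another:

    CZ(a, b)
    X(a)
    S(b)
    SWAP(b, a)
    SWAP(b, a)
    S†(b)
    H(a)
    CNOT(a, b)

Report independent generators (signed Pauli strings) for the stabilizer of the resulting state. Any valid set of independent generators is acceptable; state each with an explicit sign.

The final state is stabilized by the group generated by -XX, +ZZ; other independent generating sets are equally valid.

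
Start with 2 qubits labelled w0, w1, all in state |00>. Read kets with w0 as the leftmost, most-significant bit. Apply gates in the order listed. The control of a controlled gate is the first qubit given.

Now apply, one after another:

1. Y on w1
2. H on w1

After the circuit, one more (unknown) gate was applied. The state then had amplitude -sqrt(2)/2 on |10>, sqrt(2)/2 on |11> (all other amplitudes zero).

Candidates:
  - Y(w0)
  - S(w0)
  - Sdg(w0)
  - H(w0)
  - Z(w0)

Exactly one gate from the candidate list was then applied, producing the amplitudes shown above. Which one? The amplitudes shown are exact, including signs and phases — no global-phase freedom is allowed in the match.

It was Y(w0) that produced the state shown.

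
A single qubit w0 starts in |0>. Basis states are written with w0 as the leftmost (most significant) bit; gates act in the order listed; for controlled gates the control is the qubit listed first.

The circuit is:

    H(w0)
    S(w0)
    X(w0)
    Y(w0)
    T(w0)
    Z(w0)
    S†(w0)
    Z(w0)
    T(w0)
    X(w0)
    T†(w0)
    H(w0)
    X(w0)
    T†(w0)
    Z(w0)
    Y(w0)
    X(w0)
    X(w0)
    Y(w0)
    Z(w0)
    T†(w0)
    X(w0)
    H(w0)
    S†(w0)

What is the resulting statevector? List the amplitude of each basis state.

After the circuit, the state carries amplitude sqrt(2)*(-1 + I + sqrt(2)*I)/4 on |0>, sqrt(2)*(1 - I + sqrt(2)*I)/4 on |1>. Key observation: gates 15-20 undo each other exactly, leaving only the rest of the circuit to track.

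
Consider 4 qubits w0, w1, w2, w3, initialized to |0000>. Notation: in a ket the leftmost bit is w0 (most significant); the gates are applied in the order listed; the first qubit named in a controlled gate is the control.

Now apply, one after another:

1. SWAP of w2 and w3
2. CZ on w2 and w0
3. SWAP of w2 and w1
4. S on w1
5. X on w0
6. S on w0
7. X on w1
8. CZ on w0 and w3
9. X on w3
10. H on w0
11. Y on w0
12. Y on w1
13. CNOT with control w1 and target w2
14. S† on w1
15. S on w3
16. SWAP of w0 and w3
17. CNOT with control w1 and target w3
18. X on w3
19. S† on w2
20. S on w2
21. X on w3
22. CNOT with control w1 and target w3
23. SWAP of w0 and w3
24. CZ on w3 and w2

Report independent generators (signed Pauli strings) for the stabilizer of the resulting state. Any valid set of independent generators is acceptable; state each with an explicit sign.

One valid set of independent stabilizer generators is +XIII, +IZII, +IIZI, -IIIZ (any independent generating set of the same group is equally correct). Key observation: gates 16-23 undo each other exactly, leaving only the rest of the circuit to track.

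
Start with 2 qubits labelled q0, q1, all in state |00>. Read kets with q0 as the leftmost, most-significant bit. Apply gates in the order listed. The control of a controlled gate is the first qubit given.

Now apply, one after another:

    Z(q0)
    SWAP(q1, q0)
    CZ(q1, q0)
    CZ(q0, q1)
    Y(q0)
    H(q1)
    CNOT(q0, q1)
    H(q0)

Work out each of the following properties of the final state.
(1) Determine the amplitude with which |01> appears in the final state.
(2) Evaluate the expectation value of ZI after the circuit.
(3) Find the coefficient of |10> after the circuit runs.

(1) The final state's coefficient on |01> equals I/2.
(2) In the final state, ZI has expectation 0.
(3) The final state's coefficient on |10> equals -I/2.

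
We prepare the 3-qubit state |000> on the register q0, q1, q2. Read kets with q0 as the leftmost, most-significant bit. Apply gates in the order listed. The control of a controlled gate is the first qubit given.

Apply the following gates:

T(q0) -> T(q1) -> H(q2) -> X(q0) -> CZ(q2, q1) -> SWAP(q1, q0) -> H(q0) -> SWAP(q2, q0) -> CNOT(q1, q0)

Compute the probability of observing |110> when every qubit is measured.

Outcome |110> occurs with probability 1/4.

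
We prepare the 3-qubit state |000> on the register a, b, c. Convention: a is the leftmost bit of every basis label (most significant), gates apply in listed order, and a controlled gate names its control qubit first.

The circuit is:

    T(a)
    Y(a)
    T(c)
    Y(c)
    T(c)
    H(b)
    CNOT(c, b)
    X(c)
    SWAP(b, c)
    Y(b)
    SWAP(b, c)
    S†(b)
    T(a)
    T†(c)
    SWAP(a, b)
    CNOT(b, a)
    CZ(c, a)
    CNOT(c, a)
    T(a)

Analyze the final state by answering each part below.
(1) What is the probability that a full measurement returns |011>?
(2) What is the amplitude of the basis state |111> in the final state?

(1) The probability of measuring |011> is 1/2.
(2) |111> carries amplitude -sqrt(2)*I/2 in the final state.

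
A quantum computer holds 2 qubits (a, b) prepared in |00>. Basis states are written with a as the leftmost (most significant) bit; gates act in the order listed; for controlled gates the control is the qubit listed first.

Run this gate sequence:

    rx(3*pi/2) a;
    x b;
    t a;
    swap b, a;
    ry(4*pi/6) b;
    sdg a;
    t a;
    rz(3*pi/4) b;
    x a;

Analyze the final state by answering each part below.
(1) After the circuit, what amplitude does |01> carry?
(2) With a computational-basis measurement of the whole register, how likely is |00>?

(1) The final state's coefficient on |01> equals (-sqrt(6) - sqrt(2)*exp(3*I*pi/4))*exp(I*pi/8)/4.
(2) A full measurement returns |00> with probability sqrt(6)/8 + 1/2.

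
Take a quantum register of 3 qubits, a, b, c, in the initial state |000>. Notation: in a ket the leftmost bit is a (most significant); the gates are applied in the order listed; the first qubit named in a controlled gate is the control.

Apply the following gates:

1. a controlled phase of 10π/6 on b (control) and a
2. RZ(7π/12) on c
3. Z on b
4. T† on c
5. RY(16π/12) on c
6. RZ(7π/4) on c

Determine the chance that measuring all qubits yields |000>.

Outcome |000> occurs with probability 1/4.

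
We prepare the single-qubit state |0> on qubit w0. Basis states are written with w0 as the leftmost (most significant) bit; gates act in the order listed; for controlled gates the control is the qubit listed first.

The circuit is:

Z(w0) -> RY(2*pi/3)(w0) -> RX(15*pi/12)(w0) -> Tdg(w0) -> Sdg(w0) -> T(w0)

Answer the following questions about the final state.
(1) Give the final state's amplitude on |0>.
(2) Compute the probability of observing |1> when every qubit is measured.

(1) |0> carries amplitude -sqrt(2 - sqrt(2))/4 - I*sqrt(3*sqrt(2) + 6)/4 in the final state.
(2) Outcome |1> occurs with probability 1/2 - sqrt(2)/8.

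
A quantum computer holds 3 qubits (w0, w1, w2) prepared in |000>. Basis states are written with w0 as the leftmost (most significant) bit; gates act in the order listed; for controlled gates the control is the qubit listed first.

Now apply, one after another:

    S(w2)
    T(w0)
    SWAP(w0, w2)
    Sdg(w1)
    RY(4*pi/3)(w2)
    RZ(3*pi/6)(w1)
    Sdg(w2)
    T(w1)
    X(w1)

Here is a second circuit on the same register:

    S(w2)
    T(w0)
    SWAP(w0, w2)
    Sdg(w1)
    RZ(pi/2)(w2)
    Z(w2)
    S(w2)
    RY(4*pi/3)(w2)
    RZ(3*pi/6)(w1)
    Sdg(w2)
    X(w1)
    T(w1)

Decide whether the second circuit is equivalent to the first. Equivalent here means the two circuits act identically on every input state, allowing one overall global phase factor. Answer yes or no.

No — the two circuits implement different unitaries, even allowing a global phase.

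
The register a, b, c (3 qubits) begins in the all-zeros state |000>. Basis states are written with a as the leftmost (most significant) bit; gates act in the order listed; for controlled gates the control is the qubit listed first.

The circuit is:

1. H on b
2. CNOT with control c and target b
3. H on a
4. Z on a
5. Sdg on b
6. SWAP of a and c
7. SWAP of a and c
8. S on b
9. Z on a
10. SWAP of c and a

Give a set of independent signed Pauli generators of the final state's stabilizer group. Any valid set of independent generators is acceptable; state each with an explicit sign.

The final state is stabilized by the group generated by +IXI, +IIX, +ZII; other independent generating sets are equally valid. Key observation: the block from step 4 through step 9 cancels to the identity and can be dropped.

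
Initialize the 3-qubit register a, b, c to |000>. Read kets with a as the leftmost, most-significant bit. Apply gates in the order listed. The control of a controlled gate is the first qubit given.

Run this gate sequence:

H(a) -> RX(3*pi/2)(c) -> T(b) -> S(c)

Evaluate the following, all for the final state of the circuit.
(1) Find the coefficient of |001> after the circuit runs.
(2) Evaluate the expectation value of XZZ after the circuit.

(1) The amplitude on |001> is 1/2.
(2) The observable XZZ averages to 0.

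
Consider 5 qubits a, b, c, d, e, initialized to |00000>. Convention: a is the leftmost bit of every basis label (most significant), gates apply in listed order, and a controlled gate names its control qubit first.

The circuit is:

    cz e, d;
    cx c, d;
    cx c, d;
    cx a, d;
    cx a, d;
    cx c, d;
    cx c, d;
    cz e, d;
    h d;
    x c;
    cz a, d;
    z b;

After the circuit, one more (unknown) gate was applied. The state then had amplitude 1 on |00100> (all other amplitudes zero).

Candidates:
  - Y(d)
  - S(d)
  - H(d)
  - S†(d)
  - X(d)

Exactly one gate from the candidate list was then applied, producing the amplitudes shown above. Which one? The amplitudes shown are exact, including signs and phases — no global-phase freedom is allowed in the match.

It was H(d) that produced the state shown.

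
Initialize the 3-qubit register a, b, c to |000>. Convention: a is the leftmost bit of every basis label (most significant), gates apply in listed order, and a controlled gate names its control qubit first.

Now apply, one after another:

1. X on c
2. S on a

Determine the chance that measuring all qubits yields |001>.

The probability of measuring |001> is 1.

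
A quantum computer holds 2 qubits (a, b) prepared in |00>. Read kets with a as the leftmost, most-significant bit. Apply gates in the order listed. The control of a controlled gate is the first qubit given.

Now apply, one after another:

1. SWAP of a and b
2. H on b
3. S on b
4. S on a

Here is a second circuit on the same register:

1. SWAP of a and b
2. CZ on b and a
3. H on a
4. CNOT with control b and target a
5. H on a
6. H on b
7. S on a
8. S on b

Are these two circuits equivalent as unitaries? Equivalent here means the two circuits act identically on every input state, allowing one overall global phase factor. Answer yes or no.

Yes: on every input state the two circuits agree up to one overall phase factor.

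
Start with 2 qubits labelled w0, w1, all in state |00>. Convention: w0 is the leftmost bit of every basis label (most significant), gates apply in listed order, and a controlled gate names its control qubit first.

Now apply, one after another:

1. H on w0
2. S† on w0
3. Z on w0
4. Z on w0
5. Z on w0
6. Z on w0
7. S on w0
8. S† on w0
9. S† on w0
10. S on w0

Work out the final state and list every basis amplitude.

The final amplitudes are sqrt(2)/2 on |00>, 0 on |01>, -sqrt(2)*I/2 on |10>, 0 on |11>.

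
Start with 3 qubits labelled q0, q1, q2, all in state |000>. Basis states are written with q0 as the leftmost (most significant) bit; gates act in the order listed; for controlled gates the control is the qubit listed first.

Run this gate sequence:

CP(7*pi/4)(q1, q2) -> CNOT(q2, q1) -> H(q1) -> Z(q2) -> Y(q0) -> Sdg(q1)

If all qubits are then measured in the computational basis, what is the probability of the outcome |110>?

Outcome |110> occurs with probability 1/2.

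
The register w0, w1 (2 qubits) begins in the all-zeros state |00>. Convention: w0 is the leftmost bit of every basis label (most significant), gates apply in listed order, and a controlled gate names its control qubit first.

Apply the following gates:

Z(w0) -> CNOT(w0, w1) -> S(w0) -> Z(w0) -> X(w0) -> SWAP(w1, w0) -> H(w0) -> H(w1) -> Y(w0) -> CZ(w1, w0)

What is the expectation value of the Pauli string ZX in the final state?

The observable ZX averages to -1.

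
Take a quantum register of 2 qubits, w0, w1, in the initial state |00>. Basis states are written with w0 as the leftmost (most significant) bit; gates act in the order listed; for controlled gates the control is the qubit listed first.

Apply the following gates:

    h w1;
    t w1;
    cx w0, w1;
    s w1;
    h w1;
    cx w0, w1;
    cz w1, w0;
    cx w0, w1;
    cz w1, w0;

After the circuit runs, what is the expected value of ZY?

The observable ZY averages to -sqrt(2)/2.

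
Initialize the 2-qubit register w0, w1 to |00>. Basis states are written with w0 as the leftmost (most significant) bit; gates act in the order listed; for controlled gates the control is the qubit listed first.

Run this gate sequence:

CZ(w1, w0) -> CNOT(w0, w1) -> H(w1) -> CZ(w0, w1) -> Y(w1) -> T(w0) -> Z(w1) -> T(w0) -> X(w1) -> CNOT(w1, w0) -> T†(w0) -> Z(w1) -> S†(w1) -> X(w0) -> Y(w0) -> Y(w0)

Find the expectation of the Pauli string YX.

The expectation value of YX is -sqrt(2)/2.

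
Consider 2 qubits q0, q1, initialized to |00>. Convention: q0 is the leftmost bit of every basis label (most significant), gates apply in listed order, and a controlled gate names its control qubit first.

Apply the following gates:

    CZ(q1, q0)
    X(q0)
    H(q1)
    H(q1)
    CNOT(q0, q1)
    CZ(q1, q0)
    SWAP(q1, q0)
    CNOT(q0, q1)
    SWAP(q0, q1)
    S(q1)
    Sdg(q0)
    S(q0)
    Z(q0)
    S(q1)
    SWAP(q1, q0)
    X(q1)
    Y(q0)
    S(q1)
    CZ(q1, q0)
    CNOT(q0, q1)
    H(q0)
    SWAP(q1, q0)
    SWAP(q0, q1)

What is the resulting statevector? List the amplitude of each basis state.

The final amplitudes are 0 on |00>, sqrt(2)/2 on |01>, 0 on |10>, sqrt(2)/2 on |11>.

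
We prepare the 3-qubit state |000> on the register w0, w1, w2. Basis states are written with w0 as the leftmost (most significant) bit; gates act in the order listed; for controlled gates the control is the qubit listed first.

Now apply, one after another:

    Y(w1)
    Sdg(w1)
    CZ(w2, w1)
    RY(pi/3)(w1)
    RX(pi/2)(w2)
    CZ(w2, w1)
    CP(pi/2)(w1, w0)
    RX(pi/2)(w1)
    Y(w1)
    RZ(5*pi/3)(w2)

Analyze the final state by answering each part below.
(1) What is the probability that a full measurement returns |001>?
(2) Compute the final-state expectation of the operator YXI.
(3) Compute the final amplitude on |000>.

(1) A full measurement returns |001> with probability 1/4.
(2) The observable YXI averages to 0.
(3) The final state's coefficient on |000> equals (-1 + sqrt(3)*I)*exp(I*pi/6)/4.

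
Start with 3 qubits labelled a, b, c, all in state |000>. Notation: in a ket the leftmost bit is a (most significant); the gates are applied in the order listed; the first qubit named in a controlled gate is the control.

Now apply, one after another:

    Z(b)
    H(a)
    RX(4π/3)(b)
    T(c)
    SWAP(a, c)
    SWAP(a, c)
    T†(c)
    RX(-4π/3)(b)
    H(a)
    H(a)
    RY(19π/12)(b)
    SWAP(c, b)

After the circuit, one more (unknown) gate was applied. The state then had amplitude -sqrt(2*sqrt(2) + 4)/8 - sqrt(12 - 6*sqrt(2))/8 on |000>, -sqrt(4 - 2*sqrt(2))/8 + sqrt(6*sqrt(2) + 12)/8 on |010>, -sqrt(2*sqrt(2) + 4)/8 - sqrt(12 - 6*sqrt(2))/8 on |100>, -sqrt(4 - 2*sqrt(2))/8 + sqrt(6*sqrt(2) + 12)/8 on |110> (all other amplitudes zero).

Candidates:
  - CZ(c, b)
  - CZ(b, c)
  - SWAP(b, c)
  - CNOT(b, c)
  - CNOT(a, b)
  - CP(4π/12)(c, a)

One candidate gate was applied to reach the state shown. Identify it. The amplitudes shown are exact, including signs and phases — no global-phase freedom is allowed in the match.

The unique candidate consistent with the amplitudes is SWAP(b, c). Key observation: steps 2-9 multiply out to the identity, so the circuit reduces to the remaining gates.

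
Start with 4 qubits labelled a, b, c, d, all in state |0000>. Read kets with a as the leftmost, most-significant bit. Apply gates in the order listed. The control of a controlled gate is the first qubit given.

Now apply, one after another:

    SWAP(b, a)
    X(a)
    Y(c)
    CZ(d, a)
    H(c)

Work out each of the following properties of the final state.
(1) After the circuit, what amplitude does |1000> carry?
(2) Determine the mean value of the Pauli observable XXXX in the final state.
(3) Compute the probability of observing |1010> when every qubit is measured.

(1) The amplitude on |1000> is sqrt(2)*I/2.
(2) The expectation value of XXXX is 0.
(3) Outcome |1010> occurs with probability 1/2.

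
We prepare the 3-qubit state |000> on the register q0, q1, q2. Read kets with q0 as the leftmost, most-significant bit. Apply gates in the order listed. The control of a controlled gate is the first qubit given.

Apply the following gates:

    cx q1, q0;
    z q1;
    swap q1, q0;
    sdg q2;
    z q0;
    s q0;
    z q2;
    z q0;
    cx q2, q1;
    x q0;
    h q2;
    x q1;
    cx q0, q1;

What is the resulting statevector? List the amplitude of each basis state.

The resulting statevector has amplitude sqrt(2)/2 on |100>, sqrt(2)/2 on |101>, and 0 on every other basis state.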